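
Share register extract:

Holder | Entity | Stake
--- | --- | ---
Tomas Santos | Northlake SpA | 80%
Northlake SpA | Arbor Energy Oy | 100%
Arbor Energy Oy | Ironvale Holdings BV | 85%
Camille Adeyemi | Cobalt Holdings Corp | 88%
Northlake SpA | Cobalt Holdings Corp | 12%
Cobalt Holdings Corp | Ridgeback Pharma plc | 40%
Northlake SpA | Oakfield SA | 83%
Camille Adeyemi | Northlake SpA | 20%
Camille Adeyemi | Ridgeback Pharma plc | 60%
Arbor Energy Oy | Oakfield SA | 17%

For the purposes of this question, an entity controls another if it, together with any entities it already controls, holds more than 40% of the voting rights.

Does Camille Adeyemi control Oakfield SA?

No

Camille holds 88% of Cobalt, so Camille controls Cobalt.
Cobalt and Camille together hold 40% + 60% = 100% of Ridgeback, so Camille controls Ridgeback.
Neither Camille nor any entity Camille controls holds any voting interest in Oakfield.
So Camille does not control Oakfield.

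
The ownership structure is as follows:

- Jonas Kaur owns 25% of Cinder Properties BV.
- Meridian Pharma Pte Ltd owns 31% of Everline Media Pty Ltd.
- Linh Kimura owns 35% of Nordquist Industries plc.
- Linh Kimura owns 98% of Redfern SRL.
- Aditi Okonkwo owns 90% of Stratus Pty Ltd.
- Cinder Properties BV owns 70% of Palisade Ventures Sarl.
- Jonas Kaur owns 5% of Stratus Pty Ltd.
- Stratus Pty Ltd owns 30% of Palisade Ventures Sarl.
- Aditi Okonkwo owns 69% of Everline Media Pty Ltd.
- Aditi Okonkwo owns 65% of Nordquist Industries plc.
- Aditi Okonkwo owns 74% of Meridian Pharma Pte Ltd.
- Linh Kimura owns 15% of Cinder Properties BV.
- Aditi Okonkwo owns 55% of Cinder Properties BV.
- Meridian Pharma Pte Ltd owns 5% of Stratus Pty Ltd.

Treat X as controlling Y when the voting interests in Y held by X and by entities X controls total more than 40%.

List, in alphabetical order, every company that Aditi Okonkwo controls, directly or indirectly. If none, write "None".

Aditi holds 74% of Meridian, so Aditi controls Meridian.
Aditi holds 55% of Cinder, so Aditi controls Cinder.
Meridian and Aditi together hold 31% + 69% = 100% of Everline, so Aditi controls Everline.
Aditi and Meridian together hold 90% + 5% = 95% of Stratus, so Aditi controls Stratus.
Aditi holds 65% of Nordquist, so Aditi controls Nordquist.
Stratus and Cinder together hold 30% + 70% = 100% of Palisade, so Aditi controls Palisade.
No other company's threshold is met.

Cinder Properties BV, Everline Media Pty Ltd, Meridian Pharma Pte Ltd, Nordquist Industries plc, Palisade Ventures Sarl, Stratus Pty Ltd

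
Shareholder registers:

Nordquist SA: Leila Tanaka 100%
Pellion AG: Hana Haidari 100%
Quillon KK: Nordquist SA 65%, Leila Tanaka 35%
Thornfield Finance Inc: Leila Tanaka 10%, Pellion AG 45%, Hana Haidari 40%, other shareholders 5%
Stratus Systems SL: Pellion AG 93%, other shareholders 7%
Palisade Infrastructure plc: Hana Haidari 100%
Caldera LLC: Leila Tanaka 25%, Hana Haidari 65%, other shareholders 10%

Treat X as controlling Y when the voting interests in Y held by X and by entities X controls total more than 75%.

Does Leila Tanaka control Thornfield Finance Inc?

No

Leila holds 100% of Nordquist, so Leila controls Nordquist.
Nordquist and Leila together hold 65% + 35% = 100% of Quillon, so Leila controls Quillon.
In Thornfield, Leila's side holds only 10%, not > 75%.
So Leila does not control Thornfield.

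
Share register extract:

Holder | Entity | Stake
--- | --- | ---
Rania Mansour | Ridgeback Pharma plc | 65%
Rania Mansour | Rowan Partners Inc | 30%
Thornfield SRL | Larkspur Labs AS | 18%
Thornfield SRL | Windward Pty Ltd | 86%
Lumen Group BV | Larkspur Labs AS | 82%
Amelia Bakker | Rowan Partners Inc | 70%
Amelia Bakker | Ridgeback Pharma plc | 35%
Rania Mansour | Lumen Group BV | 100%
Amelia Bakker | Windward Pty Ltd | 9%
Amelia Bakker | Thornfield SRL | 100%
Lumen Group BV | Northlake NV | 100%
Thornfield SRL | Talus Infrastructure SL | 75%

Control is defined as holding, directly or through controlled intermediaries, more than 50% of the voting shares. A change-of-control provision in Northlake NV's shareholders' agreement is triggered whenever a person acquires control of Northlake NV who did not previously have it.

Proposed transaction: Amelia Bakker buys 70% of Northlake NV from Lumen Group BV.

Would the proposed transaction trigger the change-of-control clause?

The purchase adds only to Amelia's holdings (Lumen's stake shrinks), so Amelia is the only person who could newly come to control Northlake.
Amelia holds 70% of Rowan, so Amelia controls Rowan.
Amelia holds 100% of Thornfield, so Amelia controls Thornfield.
Thornfield holds 75% of Talus, so Amelia controls Talus.
Amelia and Thornfield together hold 9% + 86% = 95% of Windward, so Amelia controls Windward.
Neither Amelia nor any entity Amelia controls holds any voting interest in Northlake.
So before the transaction, Amelia does not control Northlake.
After the purchase, Amelia holds 70% of Northlake directly, and Lumen's stake falls to 30%.
Amelia holds 70% of Northlake, so Amelia controls Northlake.
Amelia did not control Northlake before and does after, so the clause is triggered.

Yes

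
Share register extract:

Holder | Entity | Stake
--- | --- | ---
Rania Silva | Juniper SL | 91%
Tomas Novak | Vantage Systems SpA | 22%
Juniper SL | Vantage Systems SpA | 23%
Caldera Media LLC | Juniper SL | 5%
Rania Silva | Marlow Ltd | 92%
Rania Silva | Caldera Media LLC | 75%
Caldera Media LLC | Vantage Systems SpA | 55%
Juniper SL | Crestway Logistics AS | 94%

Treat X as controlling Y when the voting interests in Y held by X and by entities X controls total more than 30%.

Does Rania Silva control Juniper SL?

Yes

Rania holds 75% of Caldera, so Rania controls Caldera.
Rania and Caldera together hold 91% + 5% = 96% of Juniper, so Rania controls Juniper.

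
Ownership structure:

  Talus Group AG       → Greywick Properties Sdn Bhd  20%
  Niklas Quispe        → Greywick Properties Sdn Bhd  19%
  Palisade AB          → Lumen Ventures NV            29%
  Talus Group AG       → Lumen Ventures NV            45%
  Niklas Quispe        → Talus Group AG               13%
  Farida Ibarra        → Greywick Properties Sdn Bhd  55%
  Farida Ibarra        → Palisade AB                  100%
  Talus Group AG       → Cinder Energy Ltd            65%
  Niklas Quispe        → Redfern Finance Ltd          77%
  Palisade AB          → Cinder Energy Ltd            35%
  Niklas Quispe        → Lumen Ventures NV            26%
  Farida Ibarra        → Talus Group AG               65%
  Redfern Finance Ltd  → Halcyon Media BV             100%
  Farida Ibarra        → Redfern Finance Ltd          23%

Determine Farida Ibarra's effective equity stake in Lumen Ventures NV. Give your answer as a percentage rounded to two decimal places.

Farida reaches Lumen along 2 paths.
Via Talus: 65% × 45% = 29.25%.
Via Palisade: 100% × 29% = 29%.
Total: 29.25% + 29% = 58.25%.

58.25%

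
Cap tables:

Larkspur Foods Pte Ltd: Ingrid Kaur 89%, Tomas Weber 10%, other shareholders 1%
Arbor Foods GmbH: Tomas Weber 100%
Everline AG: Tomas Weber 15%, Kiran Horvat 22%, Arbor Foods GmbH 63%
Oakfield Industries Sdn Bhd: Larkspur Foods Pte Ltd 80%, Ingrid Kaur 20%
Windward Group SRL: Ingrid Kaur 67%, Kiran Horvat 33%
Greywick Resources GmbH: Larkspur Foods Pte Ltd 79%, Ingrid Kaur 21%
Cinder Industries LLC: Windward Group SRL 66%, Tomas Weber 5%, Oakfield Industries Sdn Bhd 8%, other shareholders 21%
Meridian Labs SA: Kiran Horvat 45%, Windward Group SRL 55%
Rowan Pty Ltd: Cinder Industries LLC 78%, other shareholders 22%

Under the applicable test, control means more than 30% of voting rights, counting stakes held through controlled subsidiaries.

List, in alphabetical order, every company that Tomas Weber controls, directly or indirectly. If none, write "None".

Arbor Foods GmbH, Everline AG

Tomas holds 100% of Arbor, so Tomas controls Arbor.
Tomas and Arbor together hold 15% + 63% = 78% of Everline, so Tomas controls Everline.
No other company's threshold is met.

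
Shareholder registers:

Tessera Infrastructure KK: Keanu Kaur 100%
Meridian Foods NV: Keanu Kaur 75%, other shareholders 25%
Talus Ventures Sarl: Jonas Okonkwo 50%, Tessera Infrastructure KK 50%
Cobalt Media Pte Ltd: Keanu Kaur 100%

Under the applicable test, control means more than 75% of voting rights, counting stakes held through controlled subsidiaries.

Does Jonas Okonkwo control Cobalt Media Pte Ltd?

No

Jonas's largest direct stake is 50% in Talus, which does not meet the threshold, so Jonas controls no company.
Neither Jonas nor any entity Jonas controls holds any voting interest in Cobalt.
So Jonas does not control Cobalt.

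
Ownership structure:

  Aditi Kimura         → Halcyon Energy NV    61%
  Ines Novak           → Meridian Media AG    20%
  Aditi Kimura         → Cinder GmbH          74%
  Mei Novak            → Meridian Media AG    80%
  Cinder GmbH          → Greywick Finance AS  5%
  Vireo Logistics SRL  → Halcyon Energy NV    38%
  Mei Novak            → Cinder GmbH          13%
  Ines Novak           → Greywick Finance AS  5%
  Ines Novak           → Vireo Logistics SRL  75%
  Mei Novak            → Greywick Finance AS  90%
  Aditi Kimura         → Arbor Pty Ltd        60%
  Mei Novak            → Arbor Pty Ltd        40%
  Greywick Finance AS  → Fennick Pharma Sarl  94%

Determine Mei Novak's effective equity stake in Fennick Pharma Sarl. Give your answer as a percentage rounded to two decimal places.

Mei reaches Fennick along 2 paths.
Via Cinder → Greywick: 13% × 5% × 94% = 0.611%.
Via Greywick: 90% × 94% = 84.6%.
Total: 0.611% + 84.6% = 85.211%.
Rounded: 85.21%.

85.21%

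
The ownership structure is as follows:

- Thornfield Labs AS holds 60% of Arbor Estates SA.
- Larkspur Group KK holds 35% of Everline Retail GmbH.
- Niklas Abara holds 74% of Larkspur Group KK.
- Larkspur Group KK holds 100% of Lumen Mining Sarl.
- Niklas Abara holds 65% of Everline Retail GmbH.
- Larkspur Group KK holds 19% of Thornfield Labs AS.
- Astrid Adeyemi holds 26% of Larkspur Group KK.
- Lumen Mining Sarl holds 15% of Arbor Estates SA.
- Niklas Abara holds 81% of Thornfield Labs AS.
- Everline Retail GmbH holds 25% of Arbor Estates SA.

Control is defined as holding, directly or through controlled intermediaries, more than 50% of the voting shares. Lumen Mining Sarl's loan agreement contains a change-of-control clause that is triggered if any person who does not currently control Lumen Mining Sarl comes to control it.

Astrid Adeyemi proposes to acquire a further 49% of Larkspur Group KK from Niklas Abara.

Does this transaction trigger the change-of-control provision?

The purchase adds only to Astrid's holdings (Niklas's stake shrinks), so Astrid is the only person who could newly come to control Lumen.
Astrid's largest direct stake is 26% in Larkspur, which does not meet the threshold, so Astrid controls no company.
Neither Astrid nor any entity Astrid controls holds any voting interest in Lumen.
So before the transaction, Astrid does not control Lumen.
After the purchase, Astrid's direct stake in Larkspur rises to 26% + 49% = 75%, and Niklas's stake falls to 25%.
Astrid holds 75% of Larkspur, so Astrid controls Larkspur.
Larkspur holds 100% of Lumen, so Astrid controls Lumen.
Astrid did not control Lumen before and does after, so the clause is triggered.

Yes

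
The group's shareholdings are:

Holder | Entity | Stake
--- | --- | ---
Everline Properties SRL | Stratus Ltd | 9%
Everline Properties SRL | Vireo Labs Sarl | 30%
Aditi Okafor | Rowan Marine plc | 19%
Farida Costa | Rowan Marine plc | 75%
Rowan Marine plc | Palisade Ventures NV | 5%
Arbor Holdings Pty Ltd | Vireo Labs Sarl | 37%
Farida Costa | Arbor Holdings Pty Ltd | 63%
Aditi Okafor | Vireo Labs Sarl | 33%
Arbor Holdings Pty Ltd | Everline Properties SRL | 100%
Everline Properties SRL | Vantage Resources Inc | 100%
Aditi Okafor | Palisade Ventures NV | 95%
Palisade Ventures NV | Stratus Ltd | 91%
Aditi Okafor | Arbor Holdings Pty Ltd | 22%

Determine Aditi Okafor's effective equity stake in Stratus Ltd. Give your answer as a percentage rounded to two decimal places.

89.29%

Aditi reaches Stratus along 3 paths.
Via Arbor → Everline: 22% × 100% × 9% = 1.98%.
Via Palisade: 95% × 91% = 86.45%.
Via Rowan → Palisade: 19% × 5% × 91% = 0.8645%.
Total: 1.98% + 86.45% + 0.8645% = 89.2945%.
Rounded: 89.29%.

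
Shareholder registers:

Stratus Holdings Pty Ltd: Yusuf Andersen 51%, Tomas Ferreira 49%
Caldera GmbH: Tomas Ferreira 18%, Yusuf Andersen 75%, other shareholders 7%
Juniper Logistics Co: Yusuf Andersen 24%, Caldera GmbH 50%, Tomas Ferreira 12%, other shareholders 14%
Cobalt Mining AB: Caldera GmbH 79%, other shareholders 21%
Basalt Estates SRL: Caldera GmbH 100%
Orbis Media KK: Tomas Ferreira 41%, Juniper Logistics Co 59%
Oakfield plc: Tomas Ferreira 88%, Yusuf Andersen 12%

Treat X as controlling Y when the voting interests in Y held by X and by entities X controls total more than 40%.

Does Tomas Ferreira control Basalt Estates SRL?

Tomas holds 49% of Stratus, so Tomas controls Stratus.
Tomas holds 41% of Orbis, so Tomas controls Orbis.
Tomas holds 88% of Oakfield, so Tomas controls Oakfield.
Neither Tomas nor any entity Tomas controls holds any voting interest in Basalt.
So Tomas does not control Basalt.

No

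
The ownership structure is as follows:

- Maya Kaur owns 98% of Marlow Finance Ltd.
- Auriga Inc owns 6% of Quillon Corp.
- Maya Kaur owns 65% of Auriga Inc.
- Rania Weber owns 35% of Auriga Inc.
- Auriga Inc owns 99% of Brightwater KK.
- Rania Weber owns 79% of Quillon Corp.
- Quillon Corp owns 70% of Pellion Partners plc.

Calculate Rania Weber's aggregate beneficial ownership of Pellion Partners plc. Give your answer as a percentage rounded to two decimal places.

Rania reaches Pellion along 2 paths.
Via Quillon: 79% × 70% = 55.3%.
Via Auriga → Quillon: 35% × 6% × 70% = 1.47%.
Total: 55.3% + 1.47% = 56.77%.

56.77%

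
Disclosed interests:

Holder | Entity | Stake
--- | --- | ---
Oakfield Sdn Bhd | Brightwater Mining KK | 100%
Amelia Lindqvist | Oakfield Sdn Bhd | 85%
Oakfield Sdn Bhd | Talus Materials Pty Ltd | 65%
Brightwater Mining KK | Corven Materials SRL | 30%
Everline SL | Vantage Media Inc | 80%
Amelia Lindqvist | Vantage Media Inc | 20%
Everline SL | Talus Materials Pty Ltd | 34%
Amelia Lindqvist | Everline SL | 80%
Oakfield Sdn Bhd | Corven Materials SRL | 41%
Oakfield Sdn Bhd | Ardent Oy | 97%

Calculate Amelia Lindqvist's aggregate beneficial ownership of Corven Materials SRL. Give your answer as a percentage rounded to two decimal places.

Amelia reaches Corven along 2 paths.
Via Oakfield: 85% × 41% = 34.85%.
Via Oakfield → Brightwater: 85% × 100% × 30% = 25.5%.
Total: 34.85% + 25.5% = 60.35%.

60.35%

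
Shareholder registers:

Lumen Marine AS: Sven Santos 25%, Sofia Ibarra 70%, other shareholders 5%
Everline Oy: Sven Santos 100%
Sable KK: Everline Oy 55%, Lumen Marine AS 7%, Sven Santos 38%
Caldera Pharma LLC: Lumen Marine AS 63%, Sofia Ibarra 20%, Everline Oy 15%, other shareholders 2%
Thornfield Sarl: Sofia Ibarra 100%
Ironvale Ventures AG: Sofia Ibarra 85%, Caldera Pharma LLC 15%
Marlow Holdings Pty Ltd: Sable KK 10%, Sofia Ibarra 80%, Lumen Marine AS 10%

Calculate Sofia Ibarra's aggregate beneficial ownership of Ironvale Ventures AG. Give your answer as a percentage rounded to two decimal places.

Sofia reaches Ironvale along 3 paths.
Direct stake: 85% = 85%.
Via Lumen → Caldera: 70% × 63% × 15% = 6.615%.
Via Caldera: 20% × 15% = 3%.
Total: 85% + 6.615% + 3% = 94.615%.
Rounded: 94.62%.

94.62%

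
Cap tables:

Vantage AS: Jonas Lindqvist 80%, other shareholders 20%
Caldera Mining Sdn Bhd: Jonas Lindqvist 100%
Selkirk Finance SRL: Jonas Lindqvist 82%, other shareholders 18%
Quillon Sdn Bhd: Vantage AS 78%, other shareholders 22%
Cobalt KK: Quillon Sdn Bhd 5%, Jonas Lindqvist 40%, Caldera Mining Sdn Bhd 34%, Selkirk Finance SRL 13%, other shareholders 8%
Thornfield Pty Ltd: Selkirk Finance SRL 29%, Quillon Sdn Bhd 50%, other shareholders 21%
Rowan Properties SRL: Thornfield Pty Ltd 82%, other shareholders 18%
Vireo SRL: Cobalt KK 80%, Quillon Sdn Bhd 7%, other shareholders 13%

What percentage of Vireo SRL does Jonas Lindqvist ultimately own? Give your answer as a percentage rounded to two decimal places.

Jonas reaches Vireo along 5 paths.
Via Vantage → Quillon → Cobalt: 80% × 78% × 5% × 80% = 2.496%.
Via Cobalt: 40% × 80% = 32%.
Via Caldera → Cobalt: 100% × 34% × 80% = 27.2%.
Via Selkirk → Cobalt: 82% × 13% × 80% = 8.528%.
Via Vantage → Quillon: 80% × 78% × 7% = 4.368%.
Total: 2.496% + 32% + 27.2% + 8.528% + 4.368% = 74.592%.
Rounded: 74.59%.

74.59%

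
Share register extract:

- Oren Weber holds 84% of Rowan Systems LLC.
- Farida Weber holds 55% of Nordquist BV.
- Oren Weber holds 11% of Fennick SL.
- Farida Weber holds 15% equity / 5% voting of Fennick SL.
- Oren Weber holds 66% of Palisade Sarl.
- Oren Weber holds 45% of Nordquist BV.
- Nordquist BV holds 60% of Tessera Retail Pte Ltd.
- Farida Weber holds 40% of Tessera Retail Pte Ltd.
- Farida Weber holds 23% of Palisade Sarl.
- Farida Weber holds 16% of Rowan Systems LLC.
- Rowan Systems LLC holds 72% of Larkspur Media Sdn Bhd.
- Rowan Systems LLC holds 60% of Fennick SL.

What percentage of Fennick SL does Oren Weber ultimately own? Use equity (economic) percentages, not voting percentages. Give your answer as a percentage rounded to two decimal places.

61.40%

Oren reaches Fennick along 2 paths.
Via Rowan: 84% × 60% = 50.4%.
Direct stake: 11% = 11%.
Total: 50.4% + 11% = 61.4%.
Rounded: 61.40%.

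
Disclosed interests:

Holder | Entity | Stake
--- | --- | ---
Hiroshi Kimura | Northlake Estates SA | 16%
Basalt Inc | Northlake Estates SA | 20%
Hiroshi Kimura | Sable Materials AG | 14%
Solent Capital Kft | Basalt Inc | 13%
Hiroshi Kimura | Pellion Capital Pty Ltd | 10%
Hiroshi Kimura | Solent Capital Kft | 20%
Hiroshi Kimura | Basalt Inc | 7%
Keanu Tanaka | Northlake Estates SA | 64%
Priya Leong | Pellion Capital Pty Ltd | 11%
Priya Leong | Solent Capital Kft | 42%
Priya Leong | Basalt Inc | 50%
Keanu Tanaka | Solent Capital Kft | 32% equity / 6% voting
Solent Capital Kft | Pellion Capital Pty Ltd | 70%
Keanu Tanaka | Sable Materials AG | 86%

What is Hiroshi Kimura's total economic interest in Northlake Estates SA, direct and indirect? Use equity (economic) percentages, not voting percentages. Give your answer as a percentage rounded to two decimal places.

Hiroshi reaches Northlake along 3 paths.
Direct stake: 16% = 16%.
Via Solent → Basalt: 20% × 13% × 20% = 0.52%.
Via Basalt: 7% × 20% = 1.4%.
Total: 16% + 0.52% + 1.4% = 17.92%.

17.92%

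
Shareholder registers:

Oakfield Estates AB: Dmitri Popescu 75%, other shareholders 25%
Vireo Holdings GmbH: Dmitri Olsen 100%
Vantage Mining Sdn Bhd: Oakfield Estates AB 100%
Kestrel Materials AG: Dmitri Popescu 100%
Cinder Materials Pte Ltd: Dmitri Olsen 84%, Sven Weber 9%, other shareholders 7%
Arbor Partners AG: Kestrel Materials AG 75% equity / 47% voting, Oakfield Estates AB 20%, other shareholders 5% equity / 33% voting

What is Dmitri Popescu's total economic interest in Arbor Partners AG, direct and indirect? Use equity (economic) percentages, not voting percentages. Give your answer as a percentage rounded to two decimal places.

Dmitri Popescu reaches Arbor along 2 paths.
Via Kestrel: 100% × 75% = 75%.
Via Oakfield: 75% × 20% = 15%.
Total: 75% + 15% = 90%.
Rounded: 90.00%.

90.00%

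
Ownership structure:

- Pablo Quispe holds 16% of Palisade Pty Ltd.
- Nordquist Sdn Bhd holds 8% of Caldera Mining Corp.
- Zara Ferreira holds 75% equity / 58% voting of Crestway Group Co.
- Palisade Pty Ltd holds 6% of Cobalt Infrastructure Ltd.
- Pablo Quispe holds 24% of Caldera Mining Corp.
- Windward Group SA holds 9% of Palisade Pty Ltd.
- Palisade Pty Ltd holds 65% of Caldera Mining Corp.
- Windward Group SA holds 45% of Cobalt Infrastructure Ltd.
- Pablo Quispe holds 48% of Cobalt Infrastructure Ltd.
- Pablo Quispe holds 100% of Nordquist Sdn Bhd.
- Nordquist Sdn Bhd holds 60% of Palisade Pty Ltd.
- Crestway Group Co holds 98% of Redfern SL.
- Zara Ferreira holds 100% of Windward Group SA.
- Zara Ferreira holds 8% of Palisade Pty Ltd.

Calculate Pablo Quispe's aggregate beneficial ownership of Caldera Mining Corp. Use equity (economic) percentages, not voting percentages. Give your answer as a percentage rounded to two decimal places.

Pablo reaches Caldera along 4 paths.
Via Nordquist: 100% × 8% = 8%.
Via Nordquist → Palisade: 100% × 60% × 65% = 39%.
Via Palisade: 16% × 65% = 10.4%.
Direct stake: 24% = 24%.
Total: 8% + 39% + 10.4% + 24% = 81.4%.
Rounded: 81.40%.

81.40%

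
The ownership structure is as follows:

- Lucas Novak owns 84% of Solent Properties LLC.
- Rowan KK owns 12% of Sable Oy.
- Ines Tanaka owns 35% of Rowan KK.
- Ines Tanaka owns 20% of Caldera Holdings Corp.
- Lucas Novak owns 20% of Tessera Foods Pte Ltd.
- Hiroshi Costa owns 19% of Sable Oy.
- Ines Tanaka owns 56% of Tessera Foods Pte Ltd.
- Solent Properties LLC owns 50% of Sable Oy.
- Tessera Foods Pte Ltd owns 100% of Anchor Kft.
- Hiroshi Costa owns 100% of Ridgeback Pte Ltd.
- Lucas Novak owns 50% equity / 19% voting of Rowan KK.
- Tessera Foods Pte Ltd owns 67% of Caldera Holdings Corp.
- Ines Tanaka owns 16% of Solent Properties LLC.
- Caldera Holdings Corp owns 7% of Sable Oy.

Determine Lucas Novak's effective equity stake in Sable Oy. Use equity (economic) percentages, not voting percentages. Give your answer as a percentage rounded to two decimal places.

48.94%

Lucas reaches Sable along 3 paths.
Via Solent: 84% × 50% = 42%.
Via Rowan: 50% × 12% = 6%.
Via Tessera → Caldera: 20% × 67% × 7% = 0.938%.
Total: 42% + 6% + 0.938% = 48.938%.
Rounded: 48.94%.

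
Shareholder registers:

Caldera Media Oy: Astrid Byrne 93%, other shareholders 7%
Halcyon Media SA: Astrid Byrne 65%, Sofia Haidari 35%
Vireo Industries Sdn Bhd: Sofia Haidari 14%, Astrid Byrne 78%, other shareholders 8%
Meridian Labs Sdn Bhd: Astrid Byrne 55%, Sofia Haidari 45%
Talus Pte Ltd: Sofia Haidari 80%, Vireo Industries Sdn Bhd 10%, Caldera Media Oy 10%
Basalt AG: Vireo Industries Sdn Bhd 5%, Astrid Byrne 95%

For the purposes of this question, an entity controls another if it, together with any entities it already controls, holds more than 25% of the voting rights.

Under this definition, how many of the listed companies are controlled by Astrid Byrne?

5

Astrid holds 93% of Caldera, so Astrid controls Caldera.
Astrid holds 65% of Halcyon, so Astrid controls Halcyon.
Astrid holds 78% of Vireo, so Astrid controls Vireo.
Astrid holds 55% of Meridian, so Astrid controls Meridian.
Vireo and Astrid together hold 5% + 95% = 100% of Basalt, so Astrid controls Basalt.
No other company's threshold is met.
Astrid controls 5 companies.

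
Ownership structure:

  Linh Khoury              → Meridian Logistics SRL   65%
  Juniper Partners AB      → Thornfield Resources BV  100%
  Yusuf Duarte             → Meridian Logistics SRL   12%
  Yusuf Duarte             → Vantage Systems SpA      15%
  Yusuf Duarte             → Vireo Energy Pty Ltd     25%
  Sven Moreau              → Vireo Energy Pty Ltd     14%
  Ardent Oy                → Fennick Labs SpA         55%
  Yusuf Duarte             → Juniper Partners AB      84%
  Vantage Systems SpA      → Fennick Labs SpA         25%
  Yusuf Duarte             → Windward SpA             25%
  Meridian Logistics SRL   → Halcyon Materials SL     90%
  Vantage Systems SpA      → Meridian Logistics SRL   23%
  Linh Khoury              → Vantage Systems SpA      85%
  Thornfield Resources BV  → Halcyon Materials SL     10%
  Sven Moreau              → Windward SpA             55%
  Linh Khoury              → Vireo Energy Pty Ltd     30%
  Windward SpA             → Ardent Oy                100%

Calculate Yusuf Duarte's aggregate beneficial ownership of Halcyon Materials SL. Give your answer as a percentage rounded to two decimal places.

Yusuf reaches Halcyon along 3 paths.
Via Juniper → Thornfield: 84% × 100% × 10% = 8.4%.
Via Meridian: 12% × 90% = 10.8%.
Via Vantage → Meridian: 15% × 23% × 90% = 3.105%.
Total: 8.4% + 10.8% + 3.105% = 22.305%.
Rounded: 22.31%.

22.31%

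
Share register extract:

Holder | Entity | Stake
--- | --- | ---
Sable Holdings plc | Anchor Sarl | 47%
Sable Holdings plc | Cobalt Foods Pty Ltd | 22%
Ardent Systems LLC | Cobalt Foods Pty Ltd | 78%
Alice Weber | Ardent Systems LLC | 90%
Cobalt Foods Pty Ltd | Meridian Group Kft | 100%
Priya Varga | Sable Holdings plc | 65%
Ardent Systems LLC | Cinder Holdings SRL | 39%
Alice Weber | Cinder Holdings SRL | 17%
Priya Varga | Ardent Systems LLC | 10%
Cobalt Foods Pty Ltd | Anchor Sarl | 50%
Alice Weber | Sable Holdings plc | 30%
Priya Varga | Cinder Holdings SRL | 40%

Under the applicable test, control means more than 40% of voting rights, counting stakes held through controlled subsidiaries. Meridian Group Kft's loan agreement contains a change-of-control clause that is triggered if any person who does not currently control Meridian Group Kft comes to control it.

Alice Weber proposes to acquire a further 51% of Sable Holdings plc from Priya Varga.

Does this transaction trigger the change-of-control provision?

The purchase adds only to Alice's holdings (Priya's stake shrinks), so Alice is the only person who could newly come to control Meridian.
Alice holds 90% of Ardent, so Alice controls Ardent.
Ardent holds 78% of Cobalt, so Alice controls Cobalt.
Cobalt holds 100% of Meridian, so Alice controls Meridian.
So Alice already controls Meridian before the transaction.
After the purchase, Alice's direct stake in Sable rises to 30% + 51% = 81%, and Priya's stake falls to 14%.
Alice controlled Meridian already, so this is not a new person acquiring control; every other person's position is unchanged or reduced.
No new person acquires control, so the clause is not triggered.

No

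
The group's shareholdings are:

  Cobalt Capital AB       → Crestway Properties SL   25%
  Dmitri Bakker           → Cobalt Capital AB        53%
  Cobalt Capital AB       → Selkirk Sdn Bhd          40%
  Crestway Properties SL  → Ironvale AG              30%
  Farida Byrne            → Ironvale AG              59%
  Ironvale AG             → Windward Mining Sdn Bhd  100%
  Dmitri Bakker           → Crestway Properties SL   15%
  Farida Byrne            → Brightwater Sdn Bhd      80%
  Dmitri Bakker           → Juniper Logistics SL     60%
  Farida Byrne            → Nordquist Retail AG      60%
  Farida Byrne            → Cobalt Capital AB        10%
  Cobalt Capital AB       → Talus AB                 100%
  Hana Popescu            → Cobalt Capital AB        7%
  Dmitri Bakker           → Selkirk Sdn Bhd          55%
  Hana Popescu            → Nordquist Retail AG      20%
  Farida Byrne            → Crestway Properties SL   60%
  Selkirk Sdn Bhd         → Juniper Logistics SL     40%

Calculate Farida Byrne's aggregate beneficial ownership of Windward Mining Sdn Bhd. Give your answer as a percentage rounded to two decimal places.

77.75%

Farida reaches Windward along 3 paths.
Via Ironvale: 59% × 100% = 59%.
Via Crestway → Ironvale: 60% × 30% × 100% = 18%.
Via Cobalt → Crestway → Ironvale: 10% × 25% × 30% × 100% = 0.75%.
Total: 59% + 18% + 0.75% = 77.75%.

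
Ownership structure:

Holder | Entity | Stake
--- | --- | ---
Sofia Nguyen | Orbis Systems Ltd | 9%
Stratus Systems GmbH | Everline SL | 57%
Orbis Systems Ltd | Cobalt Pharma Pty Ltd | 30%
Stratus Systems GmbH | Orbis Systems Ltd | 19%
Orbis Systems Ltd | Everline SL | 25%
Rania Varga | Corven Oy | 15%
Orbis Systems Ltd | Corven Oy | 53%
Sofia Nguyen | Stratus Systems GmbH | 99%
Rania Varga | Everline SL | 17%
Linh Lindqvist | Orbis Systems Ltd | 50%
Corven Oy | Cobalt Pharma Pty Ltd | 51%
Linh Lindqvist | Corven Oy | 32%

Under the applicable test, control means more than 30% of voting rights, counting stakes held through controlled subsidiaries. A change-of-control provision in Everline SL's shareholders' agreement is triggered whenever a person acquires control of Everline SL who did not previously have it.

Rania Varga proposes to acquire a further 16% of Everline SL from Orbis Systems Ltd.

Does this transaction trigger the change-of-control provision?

The purchase adds only to Rania's holdings (Orbis's stake shrinks), so Rania is the only person who could newly come to control Everline.
Rania's largest direct stake is 17% in Everline, which does not meet the threshold, so Rania controls no company.
In Everline, Rania's side holds only 17%, not > 30%.
So before the transaction, Rania does not control Everline.
After the purchase, Rania's direct stake in Everline rises to 17% + 16% = 33%, and Orbis's stake falls to 9%.
Rania holds 33% of Everline, so Rania controls Everline.
Rania did not control Everline before and does after, so the clause is triggered.

Yes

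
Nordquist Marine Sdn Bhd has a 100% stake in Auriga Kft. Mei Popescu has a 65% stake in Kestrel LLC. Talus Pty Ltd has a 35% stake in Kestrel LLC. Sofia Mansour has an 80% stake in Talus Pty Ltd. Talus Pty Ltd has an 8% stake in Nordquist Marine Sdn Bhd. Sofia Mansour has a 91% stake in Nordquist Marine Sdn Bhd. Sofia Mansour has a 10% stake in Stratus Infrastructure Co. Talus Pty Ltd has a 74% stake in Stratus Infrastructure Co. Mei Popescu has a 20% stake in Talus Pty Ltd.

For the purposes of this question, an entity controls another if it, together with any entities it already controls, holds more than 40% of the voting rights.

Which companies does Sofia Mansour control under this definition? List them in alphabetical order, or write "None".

Auriga Kft, Nordquist Marine Sdn Bhd, Stratus Infrastructure Co, Talus Pty Ltd

Sofia holds 80% of Talus, so Sofia controls Talus.
Sofia and Talus together hold 10% + 74% = 84% of Stratus, so Sofia controls Stratus.
Sofia and Talus together hold 91% + 8% = 99% of Nordquist, so Sofia controls Nordquist.
Nordquist holds 100% of Auriga, so Sofia controls Auriga.
No other company's threshold is met.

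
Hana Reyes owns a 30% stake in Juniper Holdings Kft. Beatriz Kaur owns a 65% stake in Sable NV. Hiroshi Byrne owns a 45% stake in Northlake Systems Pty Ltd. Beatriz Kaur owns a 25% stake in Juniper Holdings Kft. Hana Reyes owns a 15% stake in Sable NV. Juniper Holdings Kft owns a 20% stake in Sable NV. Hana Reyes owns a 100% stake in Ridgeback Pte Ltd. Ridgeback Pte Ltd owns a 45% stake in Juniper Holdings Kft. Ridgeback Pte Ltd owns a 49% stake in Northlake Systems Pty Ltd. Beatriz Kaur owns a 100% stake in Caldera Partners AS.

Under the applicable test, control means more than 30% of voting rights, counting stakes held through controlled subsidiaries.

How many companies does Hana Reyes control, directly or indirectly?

Hana holds 100% of Ridgeback, so Hana controls Ridgeback.
Hana and Ridgeback together hold 30% + 45% = 75% of Juniper, so Hana controls Juniper.
Ridgeback holds 49% of Northlake, so Hana controls Northlake.
Hana and Juniper together hold 15% + 20% = 35% of Sable, so Hana controls Sable.
No other company's threshold is met.
Hana controls 4 companies.

4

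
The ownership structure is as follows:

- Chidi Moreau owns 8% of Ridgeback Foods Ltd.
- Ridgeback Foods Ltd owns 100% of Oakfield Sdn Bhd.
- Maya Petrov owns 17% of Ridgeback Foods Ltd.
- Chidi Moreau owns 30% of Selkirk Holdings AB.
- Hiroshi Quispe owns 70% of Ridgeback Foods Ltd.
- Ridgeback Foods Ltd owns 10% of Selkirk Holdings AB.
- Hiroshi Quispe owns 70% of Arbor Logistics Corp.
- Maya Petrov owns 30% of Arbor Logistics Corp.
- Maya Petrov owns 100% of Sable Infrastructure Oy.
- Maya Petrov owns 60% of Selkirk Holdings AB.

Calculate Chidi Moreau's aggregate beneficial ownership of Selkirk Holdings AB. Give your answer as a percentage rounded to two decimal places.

Chidi reaches Selkirk along 2 paths.
Via Ridgeback: 8% × 10% = 0.8%.
Direct stake: 30% = 30%.
Total: 0.8% + 30% = 30.8%.
Rounded: 30.80%.

30.80%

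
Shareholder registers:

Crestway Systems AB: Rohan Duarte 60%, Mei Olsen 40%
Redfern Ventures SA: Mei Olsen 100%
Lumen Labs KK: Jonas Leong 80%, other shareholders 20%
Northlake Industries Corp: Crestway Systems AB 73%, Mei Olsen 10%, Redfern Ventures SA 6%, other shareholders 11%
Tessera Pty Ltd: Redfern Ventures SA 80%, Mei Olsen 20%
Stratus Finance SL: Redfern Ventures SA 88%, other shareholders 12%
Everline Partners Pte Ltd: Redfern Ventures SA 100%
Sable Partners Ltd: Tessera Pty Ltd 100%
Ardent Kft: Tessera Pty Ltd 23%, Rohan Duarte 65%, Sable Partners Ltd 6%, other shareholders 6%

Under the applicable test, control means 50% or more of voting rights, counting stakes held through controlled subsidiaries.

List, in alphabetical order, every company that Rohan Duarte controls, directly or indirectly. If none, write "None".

Rohan holds 60% of Crestway, so Rohan controls Crestway.
Crestway holds 73% of Northlake, so Rohan controls Northlake.
Rohan holds 65% of Ardent, so Rohan controls Ardent.
No other company's threshold is met.

Ardent Kft, Crestway Systems AB, Northlake Industries Corp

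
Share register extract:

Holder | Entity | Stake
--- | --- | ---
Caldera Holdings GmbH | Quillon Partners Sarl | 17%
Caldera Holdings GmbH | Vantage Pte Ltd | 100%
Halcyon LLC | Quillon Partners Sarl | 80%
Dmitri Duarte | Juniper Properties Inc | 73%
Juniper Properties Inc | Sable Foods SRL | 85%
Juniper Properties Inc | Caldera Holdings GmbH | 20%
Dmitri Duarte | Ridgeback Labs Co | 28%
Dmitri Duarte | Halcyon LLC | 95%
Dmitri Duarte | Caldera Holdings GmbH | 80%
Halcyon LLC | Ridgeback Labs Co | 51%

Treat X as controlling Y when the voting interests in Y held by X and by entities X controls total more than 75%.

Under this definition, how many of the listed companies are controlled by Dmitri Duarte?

Dmitri holds 95% of Halcyon, so Dmitri controls Halcyon.
Dmitri holds 80% of Caldera, so Dmitri controls Caldera.
Halcyon and Dmitri together hold 51% + 28% = 79% of Ridgeback, so Dmitri controls Ridgeback.
Caldera holds 100% of Vantage, so Dmitri controls Vantage.
Halcyon and Caldera together hold 80% + 17% = 97% of Quillon, so Dmitri controls Quillon.
No other company's threshold is met.
Dmitri controls 5 companies.

5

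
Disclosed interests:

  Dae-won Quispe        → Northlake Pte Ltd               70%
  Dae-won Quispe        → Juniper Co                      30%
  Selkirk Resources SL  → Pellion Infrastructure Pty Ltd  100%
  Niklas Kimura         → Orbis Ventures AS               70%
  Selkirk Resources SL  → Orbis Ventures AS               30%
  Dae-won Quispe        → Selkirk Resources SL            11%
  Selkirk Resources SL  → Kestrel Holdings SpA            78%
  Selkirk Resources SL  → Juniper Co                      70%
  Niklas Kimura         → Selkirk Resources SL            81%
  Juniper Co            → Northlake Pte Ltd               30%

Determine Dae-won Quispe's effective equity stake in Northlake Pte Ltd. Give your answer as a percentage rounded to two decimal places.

Dae-won reaches Northlake along 3 paths.
Direct stake: 70% = 70%.
Via Juniper: 30% × 30% = 9%.
Via Selkirk → Juniper: 11% × 70% × 30% = 2.31%.
Total: 70% + 9% + 2.31% = 81.31%.

81.31%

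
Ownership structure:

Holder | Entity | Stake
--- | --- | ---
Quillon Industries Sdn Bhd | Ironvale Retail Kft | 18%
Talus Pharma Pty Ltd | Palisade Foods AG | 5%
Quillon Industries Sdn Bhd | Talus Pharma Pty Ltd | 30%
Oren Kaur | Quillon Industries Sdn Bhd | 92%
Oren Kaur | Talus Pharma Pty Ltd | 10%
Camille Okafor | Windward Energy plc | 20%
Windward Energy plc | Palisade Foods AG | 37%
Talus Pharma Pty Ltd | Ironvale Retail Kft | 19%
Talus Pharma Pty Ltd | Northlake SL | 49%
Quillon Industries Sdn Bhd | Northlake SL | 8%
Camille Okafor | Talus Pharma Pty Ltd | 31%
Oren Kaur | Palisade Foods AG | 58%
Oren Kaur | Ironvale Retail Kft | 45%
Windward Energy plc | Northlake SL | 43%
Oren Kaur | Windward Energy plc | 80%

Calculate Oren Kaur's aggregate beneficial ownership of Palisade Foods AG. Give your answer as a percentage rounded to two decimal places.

89.48%

Oren reaches Palisade along 4 paths.
Via Windward: 80% × 37% = 29.6%.
Via Talus: 10% × 5% = 0.5%.
Via Quillon → Talus: 92% × 30% × 5% = 1.38%.
Direct stake: 58% = 58%.
Total: 29.6% + 0.5% + 1.38% + 58% = 89.48%.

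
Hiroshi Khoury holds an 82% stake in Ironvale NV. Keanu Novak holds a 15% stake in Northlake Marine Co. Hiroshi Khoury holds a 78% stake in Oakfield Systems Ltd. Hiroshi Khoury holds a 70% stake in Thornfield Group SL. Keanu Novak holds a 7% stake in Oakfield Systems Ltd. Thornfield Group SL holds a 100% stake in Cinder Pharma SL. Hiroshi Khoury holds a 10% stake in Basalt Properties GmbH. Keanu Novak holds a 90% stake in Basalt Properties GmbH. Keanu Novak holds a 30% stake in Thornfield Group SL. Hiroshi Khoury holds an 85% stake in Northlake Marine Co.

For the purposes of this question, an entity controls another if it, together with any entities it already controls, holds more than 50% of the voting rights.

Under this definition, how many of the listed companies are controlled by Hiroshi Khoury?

5

Hiroshi holds 70% of Thornfield, so Hiroshi controls Thornfield.
Hiroshi holds 78% of Oakfield, so Hiroshi controls Oakfield.
Hiroshi holds 85% of Northlake, so Hiroshi controls Northlake.
Thornfield holds 100% of Cinder, so Hiroshi controls Cinder.
Hiroshi holds 82% of Ironvale, so Hiroshi controls Ironvale.
No other company's threshold is met.
Hiroshi controls 5 companies.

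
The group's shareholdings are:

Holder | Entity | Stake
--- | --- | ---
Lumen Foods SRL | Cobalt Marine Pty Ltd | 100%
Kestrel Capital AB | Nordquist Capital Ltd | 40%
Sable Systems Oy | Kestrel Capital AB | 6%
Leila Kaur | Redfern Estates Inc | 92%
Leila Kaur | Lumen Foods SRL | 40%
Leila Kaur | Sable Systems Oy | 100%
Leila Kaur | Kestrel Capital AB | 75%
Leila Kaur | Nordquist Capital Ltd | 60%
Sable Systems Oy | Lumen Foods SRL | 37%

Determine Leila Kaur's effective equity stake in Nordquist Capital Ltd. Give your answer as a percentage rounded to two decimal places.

Leila reaches Nordquist along 3 paths.
Direct stake: 60% = 60%.
Via Kestrel: 75% × 40% = 30%.
Via Sable → Kestrel: 100% × 6% × 40% = 2.4%.
Total: 60% + 30% + 2.4% = 92.4%.
Rounded: 92.40%.

92.40%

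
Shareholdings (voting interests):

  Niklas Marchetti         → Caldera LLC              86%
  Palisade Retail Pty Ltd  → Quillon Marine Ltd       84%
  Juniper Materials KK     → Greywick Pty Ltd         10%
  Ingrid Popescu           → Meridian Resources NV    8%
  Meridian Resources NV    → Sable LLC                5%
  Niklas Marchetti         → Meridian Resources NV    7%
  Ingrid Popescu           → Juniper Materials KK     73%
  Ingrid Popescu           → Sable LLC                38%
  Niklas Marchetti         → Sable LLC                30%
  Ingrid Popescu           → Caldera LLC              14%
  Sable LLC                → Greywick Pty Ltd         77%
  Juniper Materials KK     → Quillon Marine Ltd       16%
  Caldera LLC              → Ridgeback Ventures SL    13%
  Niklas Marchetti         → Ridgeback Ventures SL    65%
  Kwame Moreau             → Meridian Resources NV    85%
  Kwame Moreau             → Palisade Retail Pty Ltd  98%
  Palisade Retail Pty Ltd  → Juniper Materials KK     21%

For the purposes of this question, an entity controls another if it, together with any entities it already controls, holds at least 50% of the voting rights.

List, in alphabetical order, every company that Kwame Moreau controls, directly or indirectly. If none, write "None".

Kwame holds 85% of Meridian, so Kwame controls Meridian.
Kwame holds 98% of Palisade, so Kwame controls Palisade.
Palisade holds 84% of Quillon, so Kwame controls Quillon.
No other company's threshold is met.

Meridian Resources NV, Palisade Retail Pty Ltd, Quillon Marine Ltd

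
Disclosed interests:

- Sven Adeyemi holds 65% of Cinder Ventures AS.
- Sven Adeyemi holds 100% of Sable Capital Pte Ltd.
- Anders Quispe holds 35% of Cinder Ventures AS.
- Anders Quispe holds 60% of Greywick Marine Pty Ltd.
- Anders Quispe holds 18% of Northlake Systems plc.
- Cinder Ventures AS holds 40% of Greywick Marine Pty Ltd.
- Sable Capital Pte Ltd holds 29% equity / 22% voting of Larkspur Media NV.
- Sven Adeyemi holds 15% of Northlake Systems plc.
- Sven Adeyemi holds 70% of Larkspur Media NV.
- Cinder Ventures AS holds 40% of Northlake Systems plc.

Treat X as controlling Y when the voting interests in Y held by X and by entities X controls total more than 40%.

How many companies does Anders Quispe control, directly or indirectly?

1

Anders holds 60% of Greywick, so Anders controls Greywick.
No other company's threshold is met.
Anders controls 1 company.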